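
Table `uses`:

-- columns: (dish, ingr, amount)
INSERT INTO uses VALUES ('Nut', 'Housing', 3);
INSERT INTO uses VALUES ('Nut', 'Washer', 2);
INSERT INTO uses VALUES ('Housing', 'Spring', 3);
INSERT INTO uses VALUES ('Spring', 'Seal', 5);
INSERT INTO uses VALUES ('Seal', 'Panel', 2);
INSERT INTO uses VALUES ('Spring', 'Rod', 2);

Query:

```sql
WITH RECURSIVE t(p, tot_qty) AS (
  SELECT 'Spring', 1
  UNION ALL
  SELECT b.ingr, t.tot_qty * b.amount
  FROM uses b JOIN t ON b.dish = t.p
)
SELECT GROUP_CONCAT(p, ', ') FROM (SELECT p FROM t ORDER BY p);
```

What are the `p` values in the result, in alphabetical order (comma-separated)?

Base: (Spring, tot_qty=1).
Iteration 1: components of {Spring} -> Rod = 1*2 = 2, Seal = 1*5 = 5.
Iteration 2: components of {Rod,Seal} -> Panel = 5*2 = 10.
Iteration 3: no further components; recursion stops.

Panel, Rod, Seal, Spring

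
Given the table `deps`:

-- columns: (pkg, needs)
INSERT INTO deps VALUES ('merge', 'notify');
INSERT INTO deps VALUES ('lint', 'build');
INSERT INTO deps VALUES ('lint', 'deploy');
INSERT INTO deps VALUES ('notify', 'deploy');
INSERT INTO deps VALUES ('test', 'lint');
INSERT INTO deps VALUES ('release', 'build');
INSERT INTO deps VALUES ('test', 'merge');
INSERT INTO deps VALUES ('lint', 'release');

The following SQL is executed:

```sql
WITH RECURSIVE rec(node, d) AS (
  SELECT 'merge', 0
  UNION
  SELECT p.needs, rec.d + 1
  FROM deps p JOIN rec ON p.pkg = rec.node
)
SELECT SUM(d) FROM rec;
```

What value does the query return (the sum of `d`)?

3

Base: (merge, d=0).
Iteration 1: edges from {merge} -> (notify, d=1).
Iteration 2: edges from {notify} -> (deploy, d=2).
Iteration 3: no outgoing edges from {deploy}; recursion stops.
SUM(d) = 0 + 1 + 2 = 3.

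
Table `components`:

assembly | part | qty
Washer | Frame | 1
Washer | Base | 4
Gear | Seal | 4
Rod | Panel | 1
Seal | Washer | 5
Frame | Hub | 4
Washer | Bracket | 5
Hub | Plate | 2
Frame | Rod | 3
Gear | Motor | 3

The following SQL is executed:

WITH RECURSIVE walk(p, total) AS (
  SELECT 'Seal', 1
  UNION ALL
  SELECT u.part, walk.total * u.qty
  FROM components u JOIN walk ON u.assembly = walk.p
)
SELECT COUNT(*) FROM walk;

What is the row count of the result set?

Base: (Seal, total=1).
Iteration 1: components of {Seal} -> Washer = 1*5 = 5.
Iteration 2: components of {Washer} -> Base = 5*4 = 20, Bracket = 5*5 = 25, Frame = 5*1 = 5.
Iteration 3: components of {Base,Bracket,Frame} -> Hub = 5*4 = 20, Rod = 5*3 = 15.
Iteration 4: components of {Hub,Rod} -> Panel = 15*1 = 15, Plate = 20*2 = 40.
Iteration 5: no further components; recursion stops.
Total rows emitted: 9.

9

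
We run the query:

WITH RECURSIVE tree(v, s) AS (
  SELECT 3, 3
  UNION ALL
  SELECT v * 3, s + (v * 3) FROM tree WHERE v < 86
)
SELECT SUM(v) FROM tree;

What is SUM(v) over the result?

363

Base: v=3, s=3.
Iteration 1: 3 < 86 holds -> v = 3 * 3 = 9, s = 3 + 9 = 12.
Iteration 2: 9 < 86 holds -> v = 9 * 3 = 27, s = 12 + 27 = 39.
Iteration 3: 27 < 86 holds -> v = 27 * 3 = 81, s = 39 + 81 = 120.
Iteration 4: 81 < 86 holds -> v = 81 * 3 = 243, s = 120 + 243 = 363.
Iteration 5: 243 < 86 fails; recursion stops.
SUM(v) = 3 + 9 + 27 + 81 + 243 = 363.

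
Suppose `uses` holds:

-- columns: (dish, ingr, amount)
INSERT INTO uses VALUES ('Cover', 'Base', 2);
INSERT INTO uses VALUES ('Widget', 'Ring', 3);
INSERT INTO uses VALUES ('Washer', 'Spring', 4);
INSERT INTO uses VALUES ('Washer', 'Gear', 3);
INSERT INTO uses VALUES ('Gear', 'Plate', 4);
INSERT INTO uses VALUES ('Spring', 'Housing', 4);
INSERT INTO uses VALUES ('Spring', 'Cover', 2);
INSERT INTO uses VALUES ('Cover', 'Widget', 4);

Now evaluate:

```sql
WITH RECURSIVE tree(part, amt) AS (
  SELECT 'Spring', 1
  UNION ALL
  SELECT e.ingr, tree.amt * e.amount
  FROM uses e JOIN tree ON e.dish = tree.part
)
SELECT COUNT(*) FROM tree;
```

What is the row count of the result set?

6

Base: (Spring, amt=1).
Iteration 1: components of {Spring} -> Cover = 1*2 = 2, Housing = 1*4 = 4.
Iteration 2: components of {Cover,Housing} -> Base = 2*2 = 4, Widget = 2*4 = 8.
Iteration 3: components of {Base,Widget} -> Ring = 8*3 = 24.
Iteration 4: no further components; recursion stops.
Total rows emitted: 6.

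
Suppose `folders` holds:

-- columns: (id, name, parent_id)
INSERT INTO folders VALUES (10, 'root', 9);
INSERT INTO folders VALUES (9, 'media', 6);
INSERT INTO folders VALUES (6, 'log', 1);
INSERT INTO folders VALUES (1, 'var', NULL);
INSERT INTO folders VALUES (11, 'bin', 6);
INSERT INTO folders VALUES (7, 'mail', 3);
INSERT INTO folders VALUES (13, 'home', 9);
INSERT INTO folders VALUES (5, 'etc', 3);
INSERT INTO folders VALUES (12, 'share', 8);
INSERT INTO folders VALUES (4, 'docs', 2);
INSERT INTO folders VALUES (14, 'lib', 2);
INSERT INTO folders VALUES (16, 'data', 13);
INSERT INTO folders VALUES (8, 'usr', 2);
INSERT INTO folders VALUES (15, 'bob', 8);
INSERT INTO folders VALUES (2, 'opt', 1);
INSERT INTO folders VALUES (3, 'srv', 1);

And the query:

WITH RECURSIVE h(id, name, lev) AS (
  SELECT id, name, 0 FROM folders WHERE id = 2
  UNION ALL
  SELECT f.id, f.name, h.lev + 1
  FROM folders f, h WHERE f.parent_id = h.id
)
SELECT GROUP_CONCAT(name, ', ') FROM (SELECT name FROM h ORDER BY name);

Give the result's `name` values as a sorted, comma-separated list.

bob, docs, lib, opt, share, usr

Base: id=2 (opt) at lev 0.
Iteration 1: rows with parent_id in {2} -> docs (id 4, lev 1), usr (id 8, lev 1), lib (id 14, lev 1).
Iteration 2: rows with parent_id in {4,8,14} -> share (id 12, lev 2), bob (id 15, lev 2).
Iteration 3: no rows with parent_id in {12,15}; recursion stops.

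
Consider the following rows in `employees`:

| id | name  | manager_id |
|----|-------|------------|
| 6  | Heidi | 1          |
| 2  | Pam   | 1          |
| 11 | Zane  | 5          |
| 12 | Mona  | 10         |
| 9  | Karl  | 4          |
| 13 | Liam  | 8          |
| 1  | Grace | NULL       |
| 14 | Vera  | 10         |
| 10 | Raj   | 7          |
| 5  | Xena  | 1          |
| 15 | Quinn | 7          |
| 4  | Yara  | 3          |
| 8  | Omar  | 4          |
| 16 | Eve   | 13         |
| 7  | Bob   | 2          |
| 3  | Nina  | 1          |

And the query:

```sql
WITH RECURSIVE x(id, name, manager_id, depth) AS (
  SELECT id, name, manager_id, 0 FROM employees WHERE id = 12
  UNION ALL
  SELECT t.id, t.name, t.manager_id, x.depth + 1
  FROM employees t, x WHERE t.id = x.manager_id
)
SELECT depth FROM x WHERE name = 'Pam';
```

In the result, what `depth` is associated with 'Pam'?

3

Base: id=12 (Mona), manager_id=10, depth 0.
Iteration 1: join on id=10 -> Raj (id 10, manager_id=7, depth 1).
Iteration 2: join on id=7 -> Bob (id 7, manager_id=2, depth 2).
Iteration 3: join on id=2 -> Pam (id 2, manager_id=1, depth 3).
Iteration 4: join on id=1 -> Grace (id 1, manager_id=NULL, depth 4).
Iteration 5: manager_id is NULL; no match; recursion stops.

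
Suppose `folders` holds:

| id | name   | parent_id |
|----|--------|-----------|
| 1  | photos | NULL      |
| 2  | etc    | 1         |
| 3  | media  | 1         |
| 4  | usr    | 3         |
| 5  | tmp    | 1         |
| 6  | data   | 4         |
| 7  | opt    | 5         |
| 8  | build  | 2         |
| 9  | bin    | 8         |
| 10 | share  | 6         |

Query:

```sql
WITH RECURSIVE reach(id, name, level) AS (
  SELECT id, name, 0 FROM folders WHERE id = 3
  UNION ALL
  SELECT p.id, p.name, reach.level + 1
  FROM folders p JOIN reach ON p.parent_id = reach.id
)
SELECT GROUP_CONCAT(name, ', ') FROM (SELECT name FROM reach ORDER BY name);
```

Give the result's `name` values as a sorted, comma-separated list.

data, media, share, usr

Base: id=3 (media) at level 0.
Iteration 1: rows with parent_id in {3} -> usr (id 4, level 1).
Iteration 2: rows with parent_id in {4} -> data (id 6, level 2).
Iteration 3: rows with parent_id in {6} -> share (id 10, level 3).
Iteration 4: no rows with parent_id in {10}; recursion stops.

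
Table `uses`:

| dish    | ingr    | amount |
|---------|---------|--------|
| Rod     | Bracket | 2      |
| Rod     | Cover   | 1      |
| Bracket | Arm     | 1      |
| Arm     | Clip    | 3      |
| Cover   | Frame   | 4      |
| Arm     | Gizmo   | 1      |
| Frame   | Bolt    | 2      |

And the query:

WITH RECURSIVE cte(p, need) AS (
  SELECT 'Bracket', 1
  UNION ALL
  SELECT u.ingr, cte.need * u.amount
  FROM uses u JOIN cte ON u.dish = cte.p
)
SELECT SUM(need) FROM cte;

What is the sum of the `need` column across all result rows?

Base: (Bracket, need=1).
Iteration 1: components of {Bracket} -> Arm = 1*1 = 1.
Iteration 2: components of {Arm} -> Clip = 1*3 = 3, Gizmo = 1*1 = 1.
Iteration 3: no further components; recursion stops.
SUM(need) = 1 + 1 + 3 + 1 = 6.

6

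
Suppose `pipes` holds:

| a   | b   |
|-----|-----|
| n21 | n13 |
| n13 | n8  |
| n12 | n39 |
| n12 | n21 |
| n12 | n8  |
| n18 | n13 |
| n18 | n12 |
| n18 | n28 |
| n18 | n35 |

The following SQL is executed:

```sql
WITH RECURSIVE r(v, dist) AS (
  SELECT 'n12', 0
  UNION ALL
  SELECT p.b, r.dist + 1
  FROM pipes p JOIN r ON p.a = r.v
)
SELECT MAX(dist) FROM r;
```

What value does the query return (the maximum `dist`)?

3

Base: (n12, dist=0).
Iteration 1: edges from {n12} -> (n21, dist=1), (n39, dist=1), (n8, dist=1).
Iteration 2: edges from {n21,n39,n8} -> (n13, dist=2).
Iteration 3: edges from {n13} -> (n8, dist=3).
Iteration 4: no outgoing edges from {n8}; recursion stops.
dist values: 0, 1, 1, 1, 2, 3; the maximum is 3.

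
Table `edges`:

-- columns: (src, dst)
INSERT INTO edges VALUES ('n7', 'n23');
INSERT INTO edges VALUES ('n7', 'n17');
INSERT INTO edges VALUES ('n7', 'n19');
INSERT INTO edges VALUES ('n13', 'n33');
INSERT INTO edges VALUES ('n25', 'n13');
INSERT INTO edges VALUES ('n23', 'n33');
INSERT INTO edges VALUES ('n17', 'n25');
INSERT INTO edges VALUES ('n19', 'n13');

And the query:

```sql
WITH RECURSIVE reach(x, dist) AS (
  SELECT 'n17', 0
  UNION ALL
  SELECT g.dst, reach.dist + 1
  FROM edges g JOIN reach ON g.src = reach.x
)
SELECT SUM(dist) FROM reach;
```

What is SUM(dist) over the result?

6

Base: (n17, dist=0).
Iteration 1: edges from {n17} -> (n25, dist=1).
Iteration 2: edges from {n25} -> (n13, dist=2).
Iteration 3: edges from {n13} -> (n33, dist=3).
Iteration 4: no outgoing edges from {n33}; recursion stops.
SUM(dist) = 0 + 1 + 2 + 3 = 6.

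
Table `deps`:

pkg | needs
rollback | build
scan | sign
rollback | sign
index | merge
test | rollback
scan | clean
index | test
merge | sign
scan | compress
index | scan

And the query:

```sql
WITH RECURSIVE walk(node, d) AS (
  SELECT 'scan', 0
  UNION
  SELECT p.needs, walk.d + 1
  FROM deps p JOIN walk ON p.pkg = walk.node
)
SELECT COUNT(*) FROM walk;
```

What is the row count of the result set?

4

Base: (scan, d=0).
Iteration 1: edges from {scan} -> (clean, d=1), (compress, d=1), (sign, d=1).
Iteration 2: no outgoing edges from {clean,compress,sign}; recursion stops.
Total rows emitted: 4.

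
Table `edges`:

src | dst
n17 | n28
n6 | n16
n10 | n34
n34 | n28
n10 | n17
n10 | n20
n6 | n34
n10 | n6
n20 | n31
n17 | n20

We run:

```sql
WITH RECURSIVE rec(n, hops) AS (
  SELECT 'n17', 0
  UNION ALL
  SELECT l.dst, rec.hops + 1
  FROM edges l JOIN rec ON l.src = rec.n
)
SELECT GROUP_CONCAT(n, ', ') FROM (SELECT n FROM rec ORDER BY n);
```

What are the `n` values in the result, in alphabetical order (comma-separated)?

n17, n20, n28, n31

Base: (n17, hops=0).
Iteration 1: edges from {n17} -> (n20, hops=1), (n28, hops=1).
Iteration 2: edges from {n20,n28} -> (n31, hops=2).
Iteration 3: no outgoing edges from {n31}; recursion stops.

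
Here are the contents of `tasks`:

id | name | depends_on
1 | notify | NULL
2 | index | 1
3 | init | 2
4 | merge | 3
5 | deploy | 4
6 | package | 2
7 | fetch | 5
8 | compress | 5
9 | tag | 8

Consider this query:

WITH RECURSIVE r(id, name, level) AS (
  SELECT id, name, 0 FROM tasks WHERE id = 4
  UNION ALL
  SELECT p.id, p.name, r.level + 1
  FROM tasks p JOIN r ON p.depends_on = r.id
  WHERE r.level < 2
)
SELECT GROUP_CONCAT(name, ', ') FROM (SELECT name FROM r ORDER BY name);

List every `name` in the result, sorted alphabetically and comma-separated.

Base: id=4 (merge) at level 0.
Iteration 1: rows with depends_on in {4} -> deploy (id 5, level 1).
Iteration 2: rows with depends_on in {5} -> fetch (id 7, level 2), compress (id 8, level 2).
Iteration 3: level < 2 fails for all current rows; recursion stops.

compress, deploy, fetch, merge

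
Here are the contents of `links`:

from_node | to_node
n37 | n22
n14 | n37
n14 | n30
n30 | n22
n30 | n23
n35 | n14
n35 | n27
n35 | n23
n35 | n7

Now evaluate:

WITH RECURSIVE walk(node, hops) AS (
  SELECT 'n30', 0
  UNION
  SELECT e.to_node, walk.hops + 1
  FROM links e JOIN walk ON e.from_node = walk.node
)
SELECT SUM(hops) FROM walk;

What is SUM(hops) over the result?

2

Base: (n30, hops=0).
Iteration 1: edges from {n30} -> (n22, hops=1), (n23, hops=1).
Iteration 2: no outgoing edges from {n22,n23}; recursion stops.
SUM(hops) = 0 + 1 + 1 = 2.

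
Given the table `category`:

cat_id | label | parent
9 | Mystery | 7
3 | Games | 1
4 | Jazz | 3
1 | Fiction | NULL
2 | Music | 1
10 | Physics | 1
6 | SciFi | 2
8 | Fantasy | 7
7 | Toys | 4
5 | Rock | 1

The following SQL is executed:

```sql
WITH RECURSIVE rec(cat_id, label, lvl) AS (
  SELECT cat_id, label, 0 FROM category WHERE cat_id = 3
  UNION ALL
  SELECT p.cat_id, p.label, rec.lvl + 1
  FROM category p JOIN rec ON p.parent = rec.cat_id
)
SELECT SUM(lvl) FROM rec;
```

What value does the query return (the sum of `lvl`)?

9

Base: cat_id=3 (Games) at lvl 0.
Iteration 1: rows with parent in {3} -> Jazz (id 4, lvl 1).
Iteration 2: rows with parent in {4} -> Toys (id 7, lvl 2).
Iteration 3: rows with parent in {7} -> Fantasy (id 8, lvl 3), Mystery (id 9, lvl 3).
Iteration 4: no rows with parent in {8,9}; recursion stops.
SUM(lvl) = 0 + 1 + 2 + 3 + 3 = 9.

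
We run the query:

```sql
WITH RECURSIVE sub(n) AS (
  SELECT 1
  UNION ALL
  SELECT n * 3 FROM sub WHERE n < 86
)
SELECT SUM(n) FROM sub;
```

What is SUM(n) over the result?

Base: n=1.
Iteration 1: 1 < 86 holds -> n = 1 * 3 = 3.
Iteration 2: 3 < 86 holds -> n = 3 * 3 = 9.
Iteration 3: 9 < 86 holds -> n = 9 * 3 = 27.
Iteration 4: 27 < 86 holds -> n = 27 * 3 = 81.
Iteration 5: 81 < 86 holds -> n = 81 * 3 = 243.
Iteration 6: 243 < 86 fails; recursion stops.
SUM(n) = 1 + 3 + 9 + 27 + 81 + 243 = 364.

364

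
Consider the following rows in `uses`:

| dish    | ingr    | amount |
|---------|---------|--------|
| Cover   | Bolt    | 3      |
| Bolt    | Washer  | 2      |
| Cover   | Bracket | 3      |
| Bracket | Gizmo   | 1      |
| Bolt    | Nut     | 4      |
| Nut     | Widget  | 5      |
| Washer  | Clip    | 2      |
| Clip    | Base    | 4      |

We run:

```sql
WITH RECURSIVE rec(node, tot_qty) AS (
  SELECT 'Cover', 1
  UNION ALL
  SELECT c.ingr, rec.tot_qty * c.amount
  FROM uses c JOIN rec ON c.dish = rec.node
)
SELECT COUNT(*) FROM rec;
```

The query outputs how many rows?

Base: (Cover, tot_qty=1).
Iteration 1: components of {Cover} -> Bolt = 1*3 = 3, Bracket = 1*3 = 3.
Iteration 2: components of {Bolt,Bracket} -> Gizmo = 3*1 = 3, Nut = 3*4 = 12, Washer = 3*2 = 6.
Iteration 3: components of {Gizmo,Nut,Washer} -> Clip = 6*2 = 12, Widget = 12*5 = 60.
Iteration 4: components of {Clip,Widget} -> Base = 12*4 = 48.
Iteration 5: no further components; recursion stops.
Total rows emitted: 9.

9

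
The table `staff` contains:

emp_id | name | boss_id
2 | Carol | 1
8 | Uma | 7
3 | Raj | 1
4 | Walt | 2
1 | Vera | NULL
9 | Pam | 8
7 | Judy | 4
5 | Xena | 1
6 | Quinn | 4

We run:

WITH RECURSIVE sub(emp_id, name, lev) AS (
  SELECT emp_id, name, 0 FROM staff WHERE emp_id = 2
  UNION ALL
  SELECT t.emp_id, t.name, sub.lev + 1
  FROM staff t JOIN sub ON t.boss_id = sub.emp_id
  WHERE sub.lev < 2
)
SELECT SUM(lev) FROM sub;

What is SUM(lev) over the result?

Base: emp_id=2 (Carol) at lev 0.
Iteration 1: rows with boss_id in {2} -> Walt (id 4, lev 1).
Iteration 2: rows with boss_id in {4} -> Quinn (id 6, lev 2), Judy (id 7, lev 2).
Iteration 3: lev < 2 fails for all current rows; recursion stops.
SUM(lev) = 0 + 1 + 2 + 2 = 5.

5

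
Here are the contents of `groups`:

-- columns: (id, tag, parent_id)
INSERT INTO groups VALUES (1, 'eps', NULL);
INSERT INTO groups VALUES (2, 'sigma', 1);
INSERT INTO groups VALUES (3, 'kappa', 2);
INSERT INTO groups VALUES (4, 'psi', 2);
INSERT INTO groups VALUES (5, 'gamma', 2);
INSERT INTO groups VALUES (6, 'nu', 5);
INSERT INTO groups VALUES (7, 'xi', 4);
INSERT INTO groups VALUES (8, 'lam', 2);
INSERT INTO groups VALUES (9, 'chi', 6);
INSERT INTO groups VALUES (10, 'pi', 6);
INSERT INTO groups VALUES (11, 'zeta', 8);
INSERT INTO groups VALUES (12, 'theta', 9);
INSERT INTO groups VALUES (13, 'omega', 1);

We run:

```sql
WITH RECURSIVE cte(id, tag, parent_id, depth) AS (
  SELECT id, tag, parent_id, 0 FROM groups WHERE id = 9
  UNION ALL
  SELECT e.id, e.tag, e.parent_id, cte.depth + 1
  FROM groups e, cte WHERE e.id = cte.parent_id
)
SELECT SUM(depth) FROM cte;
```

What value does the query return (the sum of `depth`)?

10

Base: id=9 (chi), parent_id=6, depth 0.
Iteration 1: join on id=6 -> nu (id 6, parent_id=5, depth 1).
Iteration 2: join on id=5 -> gamma (id 5, parent_id=2, depth 2).
Iteration 3: join on id=2 -> sigma (id 2, parent_id=1, depth 3).
Iteration 4: join on id=1 -> eps (id 1, parent_id=NULL, depth 4).
Iteration 5: parent_id is NULL; no match; recursion stops.
SUM(depth) = 0 + 1 + 2 + 3 + 4 = 10.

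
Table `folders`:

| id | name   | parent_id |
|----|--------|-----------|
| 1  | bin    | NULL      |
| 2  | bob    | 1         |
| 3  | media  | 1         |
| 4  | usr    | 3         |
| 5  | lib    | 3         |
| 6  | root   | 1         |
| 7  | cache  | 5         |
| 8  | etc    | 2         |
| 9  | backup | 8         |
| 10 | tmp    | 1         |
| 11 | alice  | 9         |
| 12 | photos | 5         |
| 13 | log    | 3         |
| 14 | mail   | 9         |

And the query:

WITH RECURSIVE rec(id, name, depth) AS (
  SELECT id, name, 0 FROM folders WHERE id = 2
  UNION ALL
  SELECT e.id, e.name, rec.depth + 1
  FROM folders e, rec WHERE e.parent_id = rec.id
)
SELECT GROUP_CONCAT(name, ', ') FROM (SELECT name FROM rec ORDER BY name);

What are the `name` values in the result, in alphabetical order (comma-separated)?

alice, backup, bob, etc, mail

Base: id=2 (bob) at depth 0.
Iteration 1: rows with parent_id in {2} -> etc (id 8, depth 1).
Iteration 2: rows with parent_id in {8} -> backup (id 9, depth 2).
Iteration 3: rows with parent_id in {9} -> alice (id 11, depth 3), mail (id 14, depth 3).
Iteration 4: no rows with parent_id in {11,14}; recursion stops.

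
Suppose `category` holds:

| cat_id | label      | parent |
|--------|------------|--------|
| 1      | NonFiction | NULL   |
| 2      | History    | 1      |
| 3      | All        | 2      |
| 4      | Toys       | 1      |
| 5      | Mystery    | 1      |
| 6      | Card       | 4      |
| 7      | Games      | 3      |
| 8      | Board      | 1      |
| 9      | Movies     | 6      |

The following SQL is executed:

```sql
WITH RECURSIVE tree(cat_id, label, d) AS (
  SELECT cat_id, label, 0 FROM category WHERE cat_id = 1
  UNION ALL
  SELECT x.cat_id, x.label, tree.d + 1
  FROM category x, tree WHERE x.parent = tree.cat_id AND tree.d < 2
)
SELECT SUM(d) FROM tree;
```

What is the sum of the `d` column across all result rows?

Base: cat_id=1 (NonFiction) at d 0.
Iteration 1: rows with parent in {1} -> History (id 2, d 1), Toys (id 4, d 1), Mystery (id 5, d 1), Board (id 8, d 1).
Iteration 2: rows with parent in {2,4,5,8} -> All (id 3, d 2), Card (id 6, d 2).
Iteration 3: d < 2 fails for all current rows; recursion stops.
SUM(d) = 0 + 1 + 1 + 1 + 1 + 2 + 2 = 8.

8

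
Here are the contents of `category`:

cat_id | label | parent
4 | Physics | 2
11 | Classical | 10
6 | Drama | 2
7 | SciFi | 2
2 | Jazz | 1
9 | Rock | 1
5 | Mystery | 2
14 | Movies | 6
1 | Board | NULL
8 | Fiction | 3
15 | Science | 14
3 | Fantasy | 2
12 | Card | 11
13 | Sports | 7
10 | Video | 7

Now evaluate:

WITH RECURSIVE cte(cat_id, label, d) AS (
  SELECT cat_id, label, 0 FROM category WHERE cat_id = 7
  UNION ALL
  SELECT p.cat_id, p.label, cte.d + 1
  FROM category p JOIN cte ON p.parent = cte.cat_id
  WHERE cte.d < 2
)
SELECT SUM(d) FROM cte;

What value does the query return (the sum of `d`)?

4

Base: cat_id=7 (SciFi) at d 0.
Iteration 1: rows with parent in {7} -> Video (id 10, d 1), Sports (id 13, d 1).
Iteration 2: rows with parent in {10,13} -> Classical (id 11, d 2).
Iteration 3: d < 2 fails for all current rows; recursion stops.
SUM(d) = 0 + 1 + 1 + 2 = 4.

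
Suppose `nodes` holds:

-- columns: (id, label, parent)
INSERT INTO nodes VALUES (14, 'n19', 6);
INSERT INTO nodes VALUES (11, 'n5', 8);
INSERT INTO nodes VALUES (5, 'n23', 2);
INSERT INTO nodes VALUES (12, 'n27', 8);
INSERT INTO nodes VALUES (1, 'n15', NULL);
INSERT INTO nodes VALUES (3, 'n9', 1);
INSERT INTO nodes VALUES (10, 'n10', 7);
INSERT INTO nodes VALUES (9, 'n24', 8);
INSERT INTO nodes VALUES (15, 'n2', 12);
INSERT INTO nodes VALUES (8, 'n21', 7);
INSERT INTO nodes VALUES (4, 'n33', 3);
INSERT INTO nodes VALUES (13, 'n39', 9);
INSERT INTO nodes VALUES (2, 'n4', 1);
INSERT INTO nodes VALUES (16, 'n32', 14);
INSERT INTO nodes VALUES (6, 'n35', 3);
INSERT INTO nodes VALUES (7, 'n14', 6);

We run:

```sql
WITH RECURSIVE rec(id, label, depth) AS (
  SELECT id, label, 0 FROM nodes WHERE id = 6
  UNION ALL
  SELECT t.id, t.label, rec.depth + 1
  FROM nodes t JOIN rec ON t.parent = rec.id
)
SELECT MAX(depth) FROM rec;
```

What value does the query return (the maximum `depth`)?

Base: id=6 (n35) at depth 0.
Iteration 1: rows with parent in {6} -> n14 (id 7, depth 1), n19 (id 14, depth 1).
Iteration 2: rows with parent in {7,14} -> n21 (id 8, depth 2), n10 (id 10, depth 2), n32 (id 16, depth 2).
Iteration 3: rows with parent in {8,10,16} -> n24 (id 9, depth 3), n5 (id 11, depth 3), n27 (id 12, depth 3).
Iteration 4: rows with parent in {9,11,12} -> n39 (id 13, depth 4), n2 (id 15, depth 4).
Iteration 5: no rows with parent in {13,15}; recursion stops.
depth values: 0, 1, 1, 2, 2, 2, 3, 3, 3, 4, 4; the maximum is 4.

4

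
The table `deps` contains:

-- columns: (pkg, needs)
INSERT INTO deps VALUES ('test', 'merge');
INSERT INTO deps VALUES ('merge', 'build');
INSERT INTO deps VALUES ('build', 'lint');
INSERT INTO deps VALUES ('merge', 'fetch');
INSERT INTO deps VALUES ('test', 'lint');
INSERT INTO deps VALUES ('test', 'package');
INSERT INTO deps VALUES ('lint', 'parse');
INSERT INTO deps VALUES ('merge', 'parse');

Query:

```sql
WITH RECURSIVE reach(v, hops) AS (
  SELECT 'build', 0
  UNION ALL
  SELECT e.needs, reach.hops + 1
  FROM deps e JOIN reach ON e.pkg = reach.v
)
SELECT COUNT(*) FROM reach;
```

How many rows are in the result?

Base: (build, hops=0).
Iteration 1: edges from {build} -> (lint, hops=1).
Iteration 2: edges from {lint} -> (parse, hops=2).
Iteration 3: no outgoing edges from {parse}; recursion stops.
Total rows emitted: 3.

3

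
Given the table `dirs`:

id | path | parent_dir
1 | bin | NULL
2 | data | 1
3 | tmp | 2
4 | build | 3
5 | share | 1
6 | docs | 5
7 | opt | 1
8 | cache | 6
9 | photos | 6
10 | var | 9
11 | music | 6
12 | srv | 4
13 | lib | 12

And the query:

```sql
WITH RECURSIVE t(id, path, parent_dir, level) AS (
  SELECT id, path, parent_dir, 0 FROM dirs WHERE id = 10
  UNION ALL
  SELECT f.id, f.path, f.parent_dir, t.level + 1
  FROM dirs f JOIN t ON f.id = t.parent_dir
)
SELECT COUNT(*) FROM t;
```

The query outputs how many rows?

Base: id=10 (var), parent_dir=9, level 0.
Iteration 1: join on id=9 -> photos (id 9, parent_dir=6, level 1).
Iteration 2: join on id=6 -> docs (id 6, parent_dir=5, level 2).
Iteration 3: join on id=5 -> share (id 5, parent_dir=1, level 3).
Iteration 4: join on id=1 -> bin (id 1, parent_dir=NULL, level 4).
Iteration 5: parent_dir is NULL; no match; recursion stops.
Total rows emitted: 5.

5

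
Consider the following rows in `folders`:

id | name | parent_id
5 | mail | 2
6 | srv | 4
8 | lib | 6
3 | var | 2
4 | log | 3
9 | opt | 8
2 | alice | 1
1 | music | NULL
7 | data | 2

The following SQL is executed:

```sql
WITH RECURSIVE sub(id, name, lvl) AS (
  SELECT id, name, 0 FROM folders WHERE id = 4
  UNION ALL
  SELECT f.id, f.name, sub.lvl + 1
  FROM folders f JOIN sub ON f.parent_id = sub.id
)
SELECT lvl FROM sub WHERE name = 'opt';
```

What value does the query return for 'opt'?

3

Base: id=4 (log) at lvl 0.
Iteration 1: rows with parent_id in {4} -> srv (id 6, lvl 1).
Iteration 2: rows with parent_id in {6} -> lib (id 8, lvl 2).
Iteration 3: rows with parent_id in {8} -> opt (id 9, lvl 3).
Iteration 4: no rows with parent_id in {9}; recursion stops.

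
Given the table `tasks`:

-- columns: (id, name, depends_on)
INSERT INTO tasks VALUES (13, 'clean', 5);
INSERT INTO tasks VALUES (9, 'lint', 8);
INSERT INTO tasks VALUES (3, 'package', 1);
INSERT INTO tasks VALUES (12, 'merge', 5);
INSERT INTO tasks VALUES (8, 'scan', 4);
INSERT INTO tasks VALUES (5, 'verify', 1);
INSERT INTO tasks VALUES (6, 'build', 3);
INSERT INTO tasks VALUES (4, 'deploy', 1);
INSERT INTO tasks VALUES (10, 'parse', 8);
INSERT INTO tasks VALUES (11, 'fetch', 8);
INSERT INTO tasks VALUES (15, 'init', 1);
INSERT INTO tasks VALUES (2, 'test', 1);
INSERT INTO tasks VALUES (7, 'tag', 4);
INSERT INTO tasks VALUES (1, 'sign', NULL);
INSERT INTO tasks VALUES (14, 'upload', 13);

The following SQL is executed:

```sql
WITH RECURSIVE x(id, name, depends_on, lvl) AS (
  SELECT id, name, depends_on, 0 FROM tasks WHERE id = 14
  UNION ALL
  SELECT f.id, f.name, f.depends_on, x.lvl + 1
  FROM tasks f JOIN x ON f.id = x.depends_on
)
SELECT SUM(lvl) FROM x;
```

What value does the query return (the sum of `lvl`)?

6

Base: id=14 (upload), depends_on=13, lvl 0.
Iteration 1: join on id=13 -> clean (id 13, depends_on=5, lvl 1).
Iteration 2: join on id=5 -> verify (id 5, depends_on=1, lvl 2).
Iteration 3: join on id=1 -> sign (id 1, depends_on=NULL, lvl 3).
Iteration 4: depends_on is NULL; no match; recursion stops.
SUM(lvl) = 0 + 1 + 2 + 3 = 6.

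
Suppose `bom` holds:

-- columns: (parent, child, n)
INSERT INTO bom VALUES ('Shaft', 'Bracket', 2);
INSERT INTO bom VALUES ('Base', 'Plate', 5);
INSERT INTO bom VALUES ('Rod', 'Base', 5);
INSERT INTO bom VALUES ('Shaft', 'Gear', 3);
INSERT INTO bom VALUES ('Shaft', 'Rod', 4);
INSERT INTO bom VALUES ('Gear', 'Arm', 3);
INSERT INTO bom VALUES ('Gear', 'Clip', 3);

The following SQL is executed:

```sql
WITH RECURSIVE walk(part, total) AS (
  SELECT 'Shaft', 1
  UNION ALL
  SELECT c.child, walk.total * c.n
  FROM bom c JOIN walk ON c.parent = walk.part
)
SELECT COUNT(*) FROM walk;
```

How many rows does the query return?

Base: (Shaft, total=1).
Iteration 1: components of {Shaft} -> Bracket = 1*2 = 2, Gear = 1*3 = 3, Rod = 1*4 = 4.
Iteration 2: components of {Bracket,Gear,Rod} -> Arm = 3*3 = 9, Base = 4*5 = 20, Clip = 3*3 = 9.
Iteration 3: components of {Arm,Base,Clip} -> Plate = 20*5 = 100.
Iteration 4: no further components; recursion stops.
Total rows emitted: 8.

8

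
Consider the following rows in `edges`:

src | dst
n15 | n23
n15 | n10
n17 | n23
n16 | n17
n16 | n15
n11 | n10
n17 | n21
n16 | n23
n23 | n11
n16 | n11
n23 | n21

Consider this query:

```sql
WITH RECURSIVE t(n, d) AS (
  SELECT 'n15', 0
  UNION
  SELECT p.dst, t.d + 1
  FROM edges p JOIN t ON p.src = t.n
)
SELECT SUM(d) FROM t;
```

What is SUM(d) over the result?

9

Base: (n15, d=0).
Iteration 1: edges from {n15} -> (n10, d=1), (n23, d=1).
Iteration 2: edges from {n10,n23} -> (n11, d=2), (n21, d=2).
Iteration 3: edges from {n11,n21} -> (n10, d=3).
Iteration 4: no outgoing edges from {n10}; recursion stops.
SUM(d) = 0 + 1 + 1 + 2 + 2 + 3 = 9.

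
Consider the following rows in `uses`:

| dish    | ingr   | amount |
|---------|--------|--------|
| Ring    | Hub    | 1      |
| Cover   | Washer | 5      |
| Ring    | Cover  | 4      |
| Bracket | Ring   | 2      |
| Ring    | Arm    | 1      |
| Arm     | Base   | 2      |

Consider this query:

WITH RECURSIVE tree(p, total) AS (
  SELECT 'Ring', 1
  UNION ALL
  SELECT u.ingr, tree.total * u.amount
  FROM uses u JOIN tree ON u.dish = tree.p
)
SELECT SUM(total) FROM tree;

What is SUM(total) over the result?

29

Base: (Ring, total=1).
Iteration 1: components of {Ring} -> Arm = 1*1 = 1, Cover = 1*4 = 4, Hub = 1*1 = 1.
Iteration 2: components of {Arm,Cover,Hub} -> Base = 1*2 = 2, Washer = 4*5 = 20.
Iteration 3: no further components; recursion stops.
SUM(total) = 1 + 1 + 1 + 4 + 2 + 20 = 29.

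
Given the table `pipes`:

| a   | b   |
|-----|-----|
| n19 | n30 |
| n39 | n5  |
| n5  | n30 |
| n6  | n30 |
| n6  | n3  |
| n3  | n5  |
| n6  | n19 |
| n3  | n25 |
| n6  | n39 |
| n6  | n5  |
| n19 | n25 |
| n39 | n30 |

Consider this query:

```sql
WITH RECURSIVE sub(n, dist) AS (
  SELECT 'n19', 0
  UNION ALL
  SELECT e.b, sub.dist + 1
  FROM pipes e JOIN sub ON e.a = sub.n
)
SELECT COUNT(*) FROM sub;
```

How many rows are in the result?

3

Base: (n19, dist=0).
Iteration 1: edges from {n19} -> (n25, dist=1), (n30, dist=1).
Iteration 2: no outgoing edges from {n25,n30}; recursion stops.
Total rows emitted: 3.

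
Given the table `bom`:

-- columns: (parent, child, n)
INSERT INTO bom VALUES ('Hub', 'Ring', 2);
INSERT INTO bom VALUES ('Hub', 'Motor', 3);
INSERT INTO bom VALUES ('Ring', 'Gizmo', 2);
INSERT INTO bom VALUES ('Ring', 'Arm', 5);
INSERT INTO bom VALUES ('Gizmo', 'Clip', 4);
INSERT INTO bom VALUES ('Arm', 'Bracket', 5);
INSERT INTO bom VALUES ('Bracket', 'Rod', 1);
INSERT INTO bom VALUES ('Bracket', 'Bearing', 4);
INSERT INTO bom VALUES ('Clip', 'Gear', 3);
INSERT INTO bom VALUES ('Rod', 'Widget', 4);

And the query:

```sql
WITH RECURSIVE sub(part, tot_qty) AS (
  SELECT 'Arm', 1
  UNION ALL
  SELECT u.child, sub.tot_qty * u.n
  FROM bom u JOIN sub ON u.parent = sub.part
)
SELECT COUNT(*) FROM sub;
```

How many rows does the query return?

Base: (Arm, tot_qty=1).
Iteration 1: components of {Arm} -> Bracket = 1*5 = 5.
Iteration 2: components of {Bracket} -> Bearing = 5*4 = 20, Rod = 5*1 = 5.
Iteration 3: components of {Bearing,Rod} -> Widget = 5*4 = 20.
Iteration 4: no further components; recursion stops.
Total rows emitted: 5.

5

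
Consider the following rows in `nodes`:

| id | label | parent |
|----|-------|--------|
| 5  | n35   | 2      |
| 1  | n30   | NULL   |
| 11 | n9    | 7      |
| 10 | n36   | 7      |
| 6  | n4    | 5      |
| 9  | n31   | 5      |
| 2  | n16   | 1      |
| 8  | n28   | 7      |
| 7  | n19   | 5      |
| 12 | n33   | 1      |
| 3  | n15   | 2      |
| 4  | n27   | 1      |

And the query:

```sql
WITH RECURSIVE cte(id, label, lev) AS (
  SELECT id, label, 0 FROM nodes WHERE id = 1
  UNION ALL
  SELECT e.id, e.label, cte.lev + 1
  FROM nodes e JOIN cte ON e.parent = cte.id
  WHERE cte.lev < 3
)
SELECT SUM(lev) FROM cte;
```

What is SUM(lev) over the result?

16

Base: id=1 (n30) at lev 0.
Iteration 1: rows with parent in {1} -> n16 (id 2, lev 1), n27 (id 4, lev 1), n33 (id 12, lev 1).
Iteration 2: rows with parent in {2,4,12} -> n15 (id 3, lev 2), n35 (id 5, lev 2).
Iteration 3: rows with parent in {3,5} -> n4 (id 6, lev 3), n19 (id 7, lev 3), n31 (id 9, lev 3).
Iteration 4: lev < 3 fails for all current rows; recursion stops.
SUM(lev) = 0 + 1 + 1 + 1 + 2 + 2 + 3 + 3 + 3 = 16.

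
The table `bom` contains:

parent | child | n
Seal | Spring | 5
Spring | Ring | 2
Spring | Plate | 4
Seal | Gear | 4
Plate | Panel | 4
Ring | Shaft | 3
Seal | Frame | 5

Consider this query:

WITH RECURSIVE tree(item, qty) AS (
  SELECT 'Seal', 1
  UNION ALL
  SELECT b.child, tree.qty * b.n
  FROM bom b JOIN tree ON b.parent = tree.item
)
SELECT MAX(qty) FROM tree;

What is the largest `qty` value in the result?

80

Base: (Seal, qty=1).
Iteration 1: components of {Seal} -> Frame = 1*5 = 5, Gear = 1*4 = 4, Spring = 1*5 = 5.
Iteration 2: components of {Frame,Gear,Spring} -> Plate = 5*4 = 20, Ring = 5*2 = 10.
Iteration 3: components of {Plate,Ring} -> Panel = 20*4 = 80, Shaft = 10*3 = 30.
Iteration 4: no further components; recursion stops.
qty values: 1, 5, 4, 5, 10, 20, 30, 80; the maximum is 80.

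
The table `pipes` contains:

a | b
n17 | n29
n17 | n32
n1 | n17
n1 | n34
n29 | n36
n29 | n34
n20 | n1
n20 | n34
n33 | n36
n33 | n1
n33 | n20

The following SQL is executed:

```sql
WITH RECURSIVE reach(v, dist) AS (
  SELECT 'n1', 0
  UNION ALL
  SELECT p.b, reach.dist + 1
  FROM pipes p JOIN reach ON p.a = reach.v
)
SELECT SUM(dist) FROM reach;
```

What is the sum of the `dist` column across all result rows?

12

Base: (n1, dist=0).
Iteration 1: edges from {n1} -> (n17, dist=1), (n34, dist=1).
Iteration 2: edges from {n17,n34} -> (n29, dist=2), (n32, dist=2).
Iteration 3: edges from {n29,n32} -> (n34, dist=3), (n36, dist=3).
Iteration 4: no outgoing edges from {n34,n36}; recursion stops.
SUM(dist) = 0 + 1 + 1 + 2 + 2 + 3 + 3 = 12.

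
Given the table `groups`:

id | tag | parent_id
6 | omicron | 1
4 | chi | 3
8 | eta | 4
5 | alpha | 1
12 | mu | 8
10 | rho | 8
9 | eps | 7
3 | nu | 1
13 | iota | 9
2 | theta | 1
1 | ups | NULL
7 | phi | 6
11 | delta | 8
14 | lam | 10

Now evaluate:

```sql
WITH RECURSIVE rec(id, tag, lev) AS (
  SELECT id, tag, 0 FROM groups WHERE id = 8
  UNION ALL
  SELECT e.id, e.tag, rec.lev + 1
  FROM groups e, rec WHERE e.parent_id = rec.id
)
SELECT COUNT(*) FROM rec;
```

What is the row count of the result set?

Base: id=8 (eta) at lev 0.
Iteration 1: rows with parent_id in {8} -> rho (id 10, lev 1), delta (id 11, lev 1), mu (id 12, lev 1).
Iteration 2: rows with parent_id in {10,11,12} -> lam (id 14, lev 2).
Iteration 3: no rows with parent_id in {14}; recursion stops.
Total rows emitted: 5.

5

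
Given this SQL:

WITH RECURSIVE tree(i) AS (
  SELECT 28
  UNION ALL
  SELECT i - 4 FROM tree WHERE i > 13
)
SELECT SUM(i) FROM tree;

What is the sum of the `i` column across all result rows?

100

Base: i=28.
Iteration 1: 28 > 13 holds -> i = 28 - 4 = 24.
Iteration 2: 24 > 13 holds -> i = 24 - 4 = 20.
Iteration 3: 20 > 13 holds -> i = 20 - 4 = 16.
Iteration 4: 16 > 13 holds -> i = 16 - 4 = 12.
Iteration 5: 12 > 13 fails; recursion stops.
SUM(i) = 28 + 24 + 20 + 16 + 12 = 100.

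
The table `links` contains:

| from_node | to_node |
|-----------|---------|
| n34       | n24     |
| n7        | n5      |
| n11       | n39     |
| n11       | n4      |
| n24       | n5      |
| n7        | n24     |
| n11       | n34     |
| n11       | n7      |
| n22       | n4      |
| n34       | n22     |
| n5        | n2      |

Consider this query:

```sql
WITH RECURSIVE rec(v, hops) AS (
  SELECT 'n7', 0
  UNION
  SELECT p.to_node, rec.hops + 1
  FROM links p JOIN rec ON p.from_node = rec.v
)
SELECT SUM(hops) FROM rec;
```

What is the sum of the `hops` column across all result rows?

Base: (n7, hops=0).
Iteration 1: edges from {n7} -> (n24, hops=1), (n5, hops=1).
Iteration 2: edges from {n24,n5} -> (n2, hops=2), (n5, hops=2).
Iteration 3: edges from {n2,n5} -> (n2, hops=3).
Iteration 4: no outgoing edges from {n2}; recursion stops.
SUM(hops) = 0 + 1 + 1 + 2 + 2 + 3 = 9.

9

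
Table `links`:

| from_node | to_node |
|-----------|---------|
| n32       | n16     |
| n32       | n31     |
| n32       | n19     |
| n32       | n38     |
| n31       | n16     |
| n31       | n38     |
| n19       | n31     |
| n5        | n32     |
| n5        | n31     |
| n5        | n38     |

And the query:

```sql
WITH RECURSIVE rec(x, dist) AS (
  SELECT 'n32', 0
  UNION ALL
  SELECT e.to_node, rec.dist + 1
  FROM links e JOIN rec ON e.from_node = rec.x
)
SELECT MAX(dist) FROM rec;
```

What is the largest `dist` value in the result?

Base: (n32, dist=0).
Iteration 1: edges from {n32} -> (n16, dist=1), (n19, dist=1), (n31, dist=1), (n38, dist=1).
Iteration 2: edges from {n16,n19,n31,n38} -> (n16, dist=2), (n31, dist=2), (n38, dist=2).
Iteration 3: edges from {n16,n31,n38} -> (n16, dist=3), (n38, dist=3).
Iteration 4: no outgoing edges from {n16,n38}; recursion stops.
dist values: 0, 1, 1, 1, 1, 2, 2, 2, 3, 3; the maximum is 3.

3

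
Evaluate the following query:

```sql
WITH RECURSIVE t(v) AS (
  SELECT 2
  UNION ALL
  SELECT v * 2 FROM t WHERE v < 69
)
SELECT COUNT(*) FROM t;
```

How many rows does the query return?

Base: v=2.
Iteration 1: 2 < 69 holds -> v = 2 * 2 = 4.
Iteration 2: 4 < 69 holds -> v = 4 * 2 = 8.
Iteration 3: 8 < 69 holds -> v = 8 * 2 = 16.
Iteration 4: 16 < 69 holds -> v = 16 * 2 = 32.
Iteration 5: 32 < 69 holds -> v = 32 * 2 = 64.
Iteration 6: 64 < 69 holds -> v = 64 * 2 = 128.
Iteration 7: 128 < 69 fails; recursion stops.
Total rows emitted: 7.

7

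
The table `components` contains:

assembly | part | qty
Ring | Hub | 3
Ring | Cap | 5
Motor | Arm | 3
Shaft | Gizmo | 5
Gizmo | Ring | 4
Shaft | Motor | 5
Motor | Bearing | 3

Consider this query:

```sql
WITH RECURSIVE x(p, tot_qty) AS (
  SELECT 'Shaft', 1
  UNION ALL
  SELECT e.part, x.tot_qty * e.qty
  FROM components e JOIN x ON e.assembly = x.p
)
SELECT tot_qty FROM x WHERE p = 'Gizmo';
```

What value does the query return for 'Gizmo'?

Base: (Shaft, tot_qty=1).
Iteration 1: components of {Shaft} -> Gizmo = 1*5 = 5, Motor = 1*5 = 5.
Iteration 2: components of {Gizmo,Motor} -> Arm = 5*3 = 15, Bearing = 5*3 = 15, Ring = 5*4 = 20.
Iteration 3: components of {Arm,Bearing,Ring} -> Cap = 20*5 = 100, Hub = 20*3 = 60.
Iteration 4: no further components; recursion stops.

5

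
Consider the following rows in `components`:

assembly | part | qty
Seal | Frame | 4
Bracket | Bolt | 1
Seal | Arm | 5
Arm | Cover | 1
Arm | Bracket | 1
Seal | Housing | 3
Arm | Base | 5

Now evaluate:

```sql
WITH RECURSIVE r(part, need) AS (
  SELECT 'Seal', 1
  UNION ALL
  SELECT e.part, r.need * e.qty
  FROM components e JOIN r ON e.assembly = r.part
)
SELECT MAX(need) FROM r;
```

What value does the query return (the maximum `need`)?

25

Base: (Seal, need=1).
Iteration 1: components of {Seal} -> Arm = 1*5 = 5, Frame = 1*4 = 4, Housing = 1*3 = 3.
Iteration 2: components of {Arm,Frame,Housing} -> Base = 5*5 = 25, Bracket = 5*1 = 5, Cover = 5*1 = 5.
Iteration 3: components of {Base,Bracket,Cover} -> Bolt = 5*1 = 5.
Iteration 4: no further components; recursion stops.
need values: 1, 4, 5, 3, 5, 5, 25, 5; the maximum is 25.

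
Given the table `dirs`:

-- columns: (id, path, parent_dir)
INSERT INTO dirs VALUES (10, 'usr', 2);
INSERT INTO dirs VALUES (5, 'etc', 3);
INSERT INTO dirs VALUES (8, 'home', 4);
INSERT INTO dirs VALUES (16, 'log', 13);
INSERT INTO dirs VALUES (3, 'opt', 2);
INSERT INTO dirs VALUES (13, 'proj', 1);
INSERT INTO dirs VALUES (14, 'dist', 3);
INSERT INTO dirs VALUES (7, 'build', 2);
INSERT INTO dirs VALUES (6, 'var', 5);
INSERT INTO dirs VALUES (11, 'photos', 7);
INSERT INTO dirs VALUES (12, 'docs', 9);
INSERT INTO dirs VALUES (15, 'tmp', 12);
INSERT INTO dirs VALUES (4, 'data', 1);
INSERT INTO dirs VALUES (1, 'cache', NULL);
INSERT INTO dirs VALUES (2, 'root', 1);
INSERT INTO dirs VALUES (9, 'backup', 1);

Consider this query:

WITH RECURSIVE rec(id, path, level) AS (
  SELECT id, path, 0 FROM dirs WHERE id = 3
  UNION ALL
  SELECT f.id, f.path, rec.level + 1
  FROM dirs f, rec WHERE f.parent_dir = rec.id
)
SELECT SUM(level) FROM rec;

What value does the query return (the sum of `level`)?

Base: id=3 (opt) at level 0.
Iteration 1: rows with parent_dir in {3} -> etc (id 5, level 1), dist (id 14, level 1).
Iteration 2: rows with parent_dir in {5,14} -> var (id 6, level 2).
Iteration 3: no rows with parent_dir in {6}; recursion stops.
SUM(level) = 0 + 1 + 1 + 2 = 4.

4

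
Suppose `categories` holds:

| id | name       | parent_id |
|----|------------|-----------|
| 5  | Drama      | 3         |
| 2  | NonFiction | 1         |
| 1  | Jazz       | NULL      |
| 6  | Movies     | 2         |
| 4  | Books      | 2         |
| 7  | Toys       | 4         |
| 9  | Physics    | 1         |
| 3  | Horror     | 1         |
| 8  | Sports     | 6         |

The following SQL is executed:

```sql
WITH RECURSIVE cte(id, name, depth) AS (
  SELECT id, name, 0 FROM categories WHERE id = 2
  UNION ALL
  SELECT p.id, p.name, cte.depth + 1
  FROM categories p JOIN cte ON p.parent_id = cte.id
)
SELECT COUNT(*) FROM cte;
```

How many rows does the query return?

Base: id=2 (NonFiction) at depth 0.
Iteration 1: rows with parent_id in {2} -> Books (id 4, depth 1), Movies (id 6, depth 1).
Iteration 2: rows with parent_id in {4,6} -> Toys (id 7, depth 2), Sports (id 8, depth 2).
Iteration 3: no rows with parent_id in {7,8}; recursion stops.
Total rows emitted: 5.

5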